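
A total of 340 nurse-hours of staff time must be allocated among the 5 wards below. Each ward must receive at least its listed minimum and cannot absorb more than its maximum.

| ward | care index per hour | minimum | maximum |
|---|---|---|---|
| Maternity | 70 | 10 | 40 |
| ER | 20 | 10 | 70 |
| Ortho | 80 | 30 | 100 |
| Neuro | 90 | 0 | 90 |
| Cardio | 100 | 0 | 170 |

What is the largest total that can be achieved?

30800

Meeting every minimum uses 10+10+30+0+0 = 50 nurse-hours, leaving 290.
Rank by care index per hour: Cardio 100 > Neuro 90 > Ortho 80 > Maternity 70 > ER 20.
Give Cardio 170 more to hit its cap of 170 ; 120 left.
Neuro takes 90 more to reach its cap of 90 ; 30 left.
Ortho has room for 70 more but only 30 remain, so it gets 60.
Total = 70×10 + 20×10 + 80×60 + 90×90 + 100×170 = 30800.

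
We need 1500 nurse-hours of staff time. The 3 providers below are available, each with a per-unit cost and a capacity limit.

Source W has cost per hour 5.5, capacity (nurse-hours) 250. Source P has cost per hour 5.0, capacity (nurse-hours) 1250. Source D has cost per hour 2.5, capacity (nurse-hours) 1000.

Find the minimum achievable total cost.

5000

Fill from the cheapest provider first.
Take 1000 from Source D at 2.5 ; need 500 more.
Source P at 5.0: take 500 of its 1250 ; requirement met.
Source W: unused.
Cost = 1000×2.5 + 500×5.0 = 5000.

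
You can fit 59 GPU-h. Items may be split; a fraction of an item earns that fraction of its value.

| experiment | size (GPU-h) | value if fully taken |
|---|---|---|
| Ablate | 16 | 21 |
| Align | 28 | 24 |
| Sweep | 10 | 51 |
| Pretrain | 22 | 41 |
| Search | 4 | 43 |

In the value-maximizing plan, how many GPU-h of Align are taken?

7

Sort by value density: Search 43/4≈10.8, Sweep 51/10≈5.1, Pretrain 41/22≈1.86, Ablate 21/16≈1.31, Align 24/28≈0.857.
Take all of Search (4 GPU-h, value 43) → 55 GPU-h left.
All 10 GPU-h of Sweep fit (value 51) → 45 remain.
Take all of Pretrain (22 GPU-h, value 41) → 23 GPU-h left.
All 16 GPU-h of Ablate fit (value 21) → 7 remain.
Only 7 GPU-h remain; take 7/28 of Align for value 24×7/28 = 6.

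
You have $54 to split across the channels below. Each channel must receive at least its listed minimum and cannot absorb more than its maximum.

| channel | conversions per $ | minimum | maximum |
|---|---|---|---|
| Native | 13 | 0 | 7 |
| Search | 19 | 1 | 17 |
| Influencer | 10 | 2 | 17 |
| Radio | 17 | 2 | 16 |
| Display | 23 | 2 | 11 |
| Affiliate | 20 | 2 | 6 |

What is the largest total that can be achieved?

1014

Meeting every minimum uses 0+1+2+2+2+2 = 9 $, leaving 45.
Rank by conversions per $: Display 23 > Affiliate 20 > Search 19 > Radio 17 > Native 13 > Influencer 10.
Display takes 9 more to reach its cap of 11 — 36 left.
Give Affiliate 4 more to hit its cap of 6 — 32 left.
Search: +16 to 17 (cap) — 16 left.
Radio: +14 to 16 (cap) — 2 left.
Native: +2 (room for 7) → 2. Pool exhausted.
Total = 13×2 + 19×17 + 10×2 + 17×16 + 23×11 + 20×6 = 1014.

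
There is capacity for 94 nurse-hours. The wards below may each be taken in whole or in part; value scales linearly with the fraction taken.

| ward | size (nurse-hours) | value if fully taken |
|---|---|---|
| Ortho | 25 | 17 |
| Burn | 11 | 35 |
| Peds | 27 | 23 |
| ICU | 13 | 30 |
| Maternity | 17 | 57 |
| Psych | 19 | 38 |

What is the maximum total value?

187.76

Best value per unit of size first: Maternity 57/17≈3.35, Burn 35/11≈3.18, ICU 30/13≈2.31, Psych 38/19≈2, Peds 23/27≈0.852, Ortho 17/25≈0.68.
Maternity: take in full, 17 nurse-hours for value 57 ; 77 left.
All 11 nurse-hours of Burn fit (value 35) ; 66 remain.
All 13 nurse-hours of ICU fit (value 30) ; 53 remain.
Take all of Psych (19 nurse-hours, value 38) ; 34 nurse-hours left.
Peds: take in full, 27 nurse-hours for value 23 ; 7 left.
Fill the last 7 nurse-hours with part of Ortho: 7/25 of it earns 4.76.
Total value = 187.76.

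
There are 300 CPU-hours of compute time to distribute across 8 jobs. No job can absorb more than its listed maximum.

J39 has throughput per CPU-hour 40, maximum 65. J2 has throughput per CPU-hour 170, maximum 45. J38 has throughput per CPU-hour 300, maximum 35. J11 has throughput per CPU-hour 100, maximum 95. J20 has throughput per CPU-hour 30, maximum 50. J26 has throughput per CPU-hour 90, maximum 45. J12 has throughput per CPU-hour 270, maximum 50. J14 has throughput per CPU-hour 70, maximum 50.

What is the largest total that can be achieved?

Rank by throughput per CPU-hour: J38 300 > J12 270 > J2 170 > J11 100 > J26 90 > J14 70 > J39 40 > J20 30.
Give J38 35 to hit its cap of 35 — 265 left.
Give J12 50 to hit its cap of 50 — 215 left.
J2 takes 45 to reach its cap of 45 — 170 left.
Give J11 95 to hit its cap of 95 — 75 left.
Give J26 45 to hit its cap of 45 — 30 left.
J14 has room for 50 but only 30 remain, so it gets 30.
Total = 170×45 + 300×35 + 100×95 + 90×45 + 270×50 + 70×30 = 47300.

47300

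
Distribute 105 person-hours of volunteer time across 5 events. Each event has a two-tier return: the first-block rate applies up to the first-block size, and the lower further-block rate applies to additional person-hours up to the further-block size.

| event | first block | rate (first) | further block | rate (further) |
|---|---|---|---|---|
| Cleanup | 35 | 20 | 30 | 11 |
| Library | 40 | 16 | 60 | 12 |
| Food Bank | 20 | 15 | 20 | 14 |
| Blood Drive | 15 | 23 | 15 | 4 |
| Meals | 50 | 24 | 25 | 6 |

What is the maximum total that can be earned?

2325

Order all 10 blocks by rate: Meals/T1 24 > Blood Drive/T1 23 > Cleanup/T1 20 > Library/T1 16 > Food Bank/T1 15 > Food Bank/T2 14 > Library/T2 12 > Cleanup/T2 11 > Meals/T2 6 > Blood Drive/T2 4.
Meals/T1 (24): +50 ; 55 left.
Blood Drive T1 at 23: fill all 15 ; 40 left.
Fill Cleanup T1 block (35 at 20) ; 5 left.
Library T1 at 16: only 5 left, fill 5.
Total = 24×50 + 23×15 + 20×35 + 16×5 = 2325.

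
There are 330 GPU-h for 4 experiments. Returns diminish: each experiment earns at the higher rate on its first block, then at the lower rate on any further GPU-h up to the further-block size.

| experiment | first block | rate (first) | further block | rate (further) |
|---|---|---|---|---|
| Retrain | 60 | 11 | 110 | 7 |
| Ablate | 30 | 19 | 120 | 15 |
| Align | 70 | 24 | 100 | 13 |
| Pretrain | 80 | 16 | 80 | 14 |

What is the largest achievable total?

5750

Rank every tier by rate: Align/tier1 24 > Ablate/tier1 19 > Pretrain/tier1 16 > Ablate/tier2 15 > Pretrain/tier2 14 > Align/tier2 13 > Retrain/tier1 11 > Retrain/tier2 7.
Fill Align tier1 block (70 at 24) → 260 left.
Ablate tier1 at 19: fill all 30 → 230 left.
Fill Pretrain tier1 block (80 at 16) → 150 left.
Fill Ablate tier2 block (120 at 15) → 30 left.
Pretrain tier2 at 14: only 30 left, fill 30.
Total = 24×70 + 19×30 + 16×80 + 15×120 + 14×30 = 5750.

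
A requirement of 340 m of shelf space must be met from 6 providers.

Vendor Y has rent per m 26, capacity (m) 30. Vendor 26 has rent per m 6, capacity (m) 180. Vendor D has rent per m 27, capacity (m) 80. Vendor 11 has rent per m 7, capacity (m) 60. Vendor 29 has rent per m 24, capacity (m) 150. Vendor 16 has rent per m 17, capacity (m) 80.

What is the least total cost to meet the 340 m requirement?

3340

Cheapest first:
Vendor 26 (6): use full 180 → 160 m to go.
Vendor 11 (7): use full 60 → 100 m to go.
Vendor 16 at 17: take all 80 m → 20 still needed.
Take 20 from Vendor 29 at 24 to finish.
Vendor Y, Vendor D: unused.
Cost = 180×6 + 60×7 + 80×17 + 20×24 = 3340.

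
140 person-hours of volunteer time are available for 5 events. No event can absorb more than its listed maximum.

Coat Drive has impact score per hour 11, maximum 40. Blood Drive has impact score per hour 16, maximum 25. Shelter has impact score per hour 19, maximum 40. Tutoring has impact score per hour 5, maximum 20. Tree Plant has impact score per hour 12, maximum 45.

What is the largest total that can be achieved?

Highest impact score per hour first: Shelter 19 > Blood Drive 16 > Tree Plant 12 > Coat Drive 11 > Tutoring 5.
Give Shelter 40 to hit its cap of 40 ; 100 left.
Blood Drive: +25 to 25 (cap) ; 75 left.
Tree Plant takes 45 to reach its cap of 45 ; 30 left.
Only 30 left; Coat Drive takes them to reach 30.
Total = 11×30 + 16×25 + 19×40 + 12×45 = 2030.

2030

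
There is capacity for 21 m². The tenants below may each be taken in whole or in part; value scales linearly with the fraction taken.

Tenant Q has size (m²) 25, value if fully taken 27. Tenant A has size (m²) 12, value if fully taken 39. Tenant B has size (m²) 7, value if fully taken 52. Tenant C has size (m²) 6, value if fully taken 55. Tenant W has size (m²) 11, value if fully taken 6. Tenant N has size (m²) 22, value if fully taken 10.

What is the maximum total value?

133

Best value per unit of size first: Tenant C 55/6≈9.17, Tenant B 52/7≈7.43, Tenant A 39/12≈3.25, Tenant Q 27/25≈1.08, Tenant W 6/11≈0.545, Tenant N 10/22≈0.455.
All 6 m² of Tenant C fit (value 55) ; 15 remain.
Tenant B: take in full, 7 m² for value 52 ; 8 left.
Fill the last 8 m² with part of Tenant A: 8/12 of it earns 26.
Total value = 133.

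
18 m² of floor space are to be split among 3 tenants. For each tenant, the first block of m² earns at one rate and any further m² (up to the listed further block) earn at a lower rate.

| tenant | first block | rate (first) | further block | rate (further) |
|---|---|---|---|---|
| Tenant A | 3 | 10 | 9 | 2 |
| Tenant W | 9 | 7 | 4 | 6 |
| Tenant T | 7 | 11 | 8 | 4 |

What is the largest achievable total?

Rank every tier by rate: Tenant T/first 11 > Tenant A/first 10 > Tenant W/first 7 > Tenant W/second 6 > Tenant T/second 4 > Tenant A/second 2.
Tenant T/first (11): +7 → 11 left.
Tenant A/first (10): +3 → 8 left.
Tenant W first at 7: only 8 left, fill 8.
Total = 11×7 + 10×3 + 7×8 = 163.

163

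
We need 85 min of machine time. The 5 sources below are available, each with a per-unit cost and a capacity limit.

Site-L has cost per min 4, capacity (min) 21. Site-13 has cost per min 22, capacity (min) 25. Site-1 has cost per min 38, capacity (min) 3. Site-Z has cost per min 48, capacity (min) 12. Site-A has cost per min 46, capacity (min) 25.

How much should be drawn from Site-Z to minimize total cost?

11

Cheapest first:
Take 21 from Site-L at 4 — need 64 more.
Take 25 from Site-13 at 22 — need 39 more.
Take 3 from Site-1 at 38 — need 36 more.
Take 25 from Site-A at 46 — need 11 more.
Site-Z (48): take the remaining 11 — done.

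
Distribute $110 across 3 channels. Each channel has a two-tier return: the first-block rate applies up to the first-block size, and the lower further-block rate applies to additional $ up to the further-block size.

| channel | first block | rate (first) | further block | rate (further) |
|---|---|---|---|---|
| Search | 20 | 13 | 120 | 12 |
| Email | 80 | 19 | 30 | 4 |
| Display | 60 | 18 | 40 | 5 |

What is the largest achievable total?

Treat each block as its own option and order by rate: Email/first 19 > Display/first 18 > Search/first 13 > Search/second 12 > Display/second 5 > Email/second 4.
Email first at 19: fill all 80 ; 30 left.
Display/first: +30 of 60 at 18; pool empty.
Total = 19×80 + 18×30 = 2060.

2060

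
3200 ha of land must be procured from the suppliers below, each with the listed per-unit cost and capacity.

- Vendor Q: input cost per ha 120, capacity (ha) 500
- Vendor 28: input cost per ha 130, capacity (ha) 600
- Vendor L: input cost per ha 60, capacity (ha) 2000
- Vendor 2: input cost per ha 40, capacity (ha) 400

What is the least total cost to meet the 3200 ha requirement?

235000

Use suppliers in increasing cost order.
Take 400 from Vendor 2 at 40 — need 2800 more.
Take 2000 from Vendor L at 60 — need 800 more.
Take 500 from Vendor Q at 120 — need 300 more.
Vendor 28 (130): take the remaining 300 — done.
Cost = 400×40 + 2000×60 + 500×120 + 300×130 = 235000.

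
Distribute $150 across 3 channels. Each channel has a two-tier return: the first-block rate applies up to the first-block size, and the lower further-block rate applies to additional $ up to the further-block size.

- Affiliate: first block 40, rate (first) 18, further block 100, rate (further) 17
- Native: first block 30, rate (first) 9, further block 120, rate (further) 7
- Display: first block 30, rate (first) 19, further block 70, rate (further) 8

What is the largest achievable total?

Rank every tier by rate: Display/first 19 > Affiliate/first 18 > Affiliate/second 17 > Native/first 9 > Display/second 8 > Native/second 7.
Fill Display first block (30 at 19) → 120 left.
Affiliate/first (18): +40 → 80 left.
Affiliate second at 17: only 80 left, fill 80.
Total = 19×30 + 18×40 + 17×80 = 2650.

2650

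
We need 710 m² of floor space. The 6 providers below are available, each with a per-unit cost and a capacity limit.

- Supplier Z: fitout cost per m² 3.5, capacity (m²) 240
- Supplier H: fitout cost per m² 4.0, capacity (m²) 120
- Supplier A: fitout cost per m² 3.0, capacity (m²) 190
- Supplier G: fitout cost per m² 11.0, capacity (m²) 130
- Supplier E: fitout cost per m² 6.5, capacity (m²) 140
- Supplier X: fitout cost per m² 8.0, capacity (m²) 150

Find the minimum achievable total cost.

2960

Use providers in increasing cost order.
Supplier A (3.0): use full 190 → 520 m² to go.
Take 240 from Supplier Z at 3.5 → need 280 more.
Supplier H at 4.0: take all 120 m² → 160 still needed.
Supplier E at 6.5: take all 140 m² → 20 still needed.
Supplier X (8.0): take the remaining 20 → done.
Supplier G: unused.
Cost = 190×3.0 + 240×3.5 + 120×4.0 + 140×6.5 + 20×8.0 = 2960.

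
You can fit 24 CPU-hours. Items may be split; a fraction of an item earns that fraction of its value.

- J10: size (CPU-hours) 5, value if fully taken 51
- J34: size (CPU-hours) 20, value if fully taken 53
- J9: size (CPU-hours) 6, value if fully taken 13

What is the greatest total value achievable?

101.35

Rank by value-to-size ratio: J10 51/5≈10.2, J34 53/20≈2.65, J9 13/6≈2.17.
All 5 CPU-hours of J10 fit (value 51) — 19 remain.
Fill the last 19 CPU-hours with part of J34: 19/20 of it earns 50.35.
Total value = 101.35.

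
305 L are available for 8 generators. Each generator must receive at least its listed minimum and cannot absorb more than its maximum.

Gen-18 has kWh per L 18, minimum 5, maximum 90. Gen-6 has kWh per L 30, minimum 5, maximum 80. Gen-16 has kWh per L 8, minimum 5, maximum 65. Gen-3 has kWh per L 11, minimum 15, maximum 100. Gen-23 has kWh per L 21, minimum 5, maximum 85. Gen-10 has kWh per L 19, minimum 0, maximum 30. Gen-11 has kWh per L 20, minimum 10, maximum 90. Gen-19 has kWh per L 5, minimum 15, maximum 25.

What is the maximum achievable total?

6545

Meeting every minimum uses 5+5+5+15+5+0+10+15 = 60 L, leaving 245.
Highest kWh per L first: Gen-6 30 > Gen-23 21 > Gen-11 20 > Gen-10 19 > Gen-18 18 > Gen-3 11 > Gen-16 8 > Gen-19 5.
Gen-6 takes 75 more to reach its cap of 80 — 170 left.
Give Gen-23 80 more to hit its cap of 85 — 90 left.
Gen-11 takes 80 more to reach its cap of 90 — 10 left.
Gen-10 has room for 30 more but only 10 remain, so it gets 10.
Total = 18×5 + 30×80 + 8×5 + 11×15 + 21×85 + 19×10 + 20×90 + 5×15 = 6545.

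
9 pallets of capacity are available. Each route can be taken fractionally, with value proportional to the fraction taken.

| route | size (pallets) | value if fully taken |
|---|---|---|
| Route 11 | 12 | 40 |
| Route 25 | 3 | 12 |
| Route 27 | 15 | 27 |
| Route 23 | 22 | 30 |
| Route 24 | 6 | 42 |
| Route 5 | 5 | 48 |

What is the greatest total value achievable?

Sort by value density: Route 5 48/5≈9.6, Route 24 42/6≈7, Route 25 12/3≈4, Route 11 40/12≈3.33, Route 27 27/15≈1.8, Route 23 30/22≈1.36.
All 5 pallets of Route 5 fit (value 48) — 4 remain.
4 pallets left: a 4/6 share of Route 24 gives 42×4/6 = 28.
Total value = 76.

76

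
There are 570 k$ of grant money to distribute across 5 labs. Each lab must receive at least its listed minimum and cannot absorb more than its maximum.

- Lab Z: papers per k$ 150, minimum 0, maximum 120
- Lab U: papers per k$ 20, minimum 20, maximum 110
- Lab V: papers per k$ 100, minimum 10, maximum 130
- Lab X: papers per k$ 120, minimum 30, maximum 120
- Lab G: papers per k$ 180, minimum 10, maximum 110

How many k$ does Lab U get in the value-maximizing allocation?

90

Meeting every minimum uses 0+20+10+30+10 = 70 k$, leaving 500.
Rank by papers per k$: Lab G 180 > Lab Z 150 > Lab X 120 > Lab V 100 > Lab U 20.
Give Lab G 100 more to hit its cap of 110 → 400 left.
Lab Z takes 120 more to reach its cap of 120 → 280 left.
Lab X: +90 to 120 (cap) → 190 left.
Lab V takes 120 more to reach its cap of 130 → 70 left.
Lab U has room for 90 more but only 70 remain, so it gets 90.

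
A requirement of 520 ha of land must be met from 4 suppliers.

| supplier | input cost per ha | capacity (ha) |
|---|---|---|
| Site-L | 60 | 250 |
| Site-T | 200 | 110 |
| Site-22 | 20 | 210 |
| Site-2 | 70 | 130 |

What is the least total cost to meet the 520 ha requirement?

Fill from the cheapest supplier first.
Site-22 (20): use full 210 — 310 ha to go.
Site-L (60): use full 250 — 60 ha to go.
Site-2 at 70: take 60 of its 130 — requirement met.
Site-T: unused.
Cost = 210×20 + 250×60 + 60×70 = 23400.

23400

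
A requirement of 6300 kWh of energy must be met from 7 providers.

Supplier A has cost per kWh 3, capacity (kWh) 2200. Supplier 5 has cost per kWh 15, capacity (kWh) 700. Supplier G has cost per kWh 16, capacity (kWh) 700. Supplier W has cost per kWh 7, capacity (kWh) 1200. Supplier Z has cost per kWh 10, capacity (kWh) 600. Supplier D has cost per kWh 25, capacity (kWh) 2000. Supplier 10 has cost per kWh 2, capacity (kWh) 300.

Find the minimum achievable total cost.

58300

Cheapest first:
Supplier 10 at 2: take all 300 kWh — 6000 still needed.
Supplier A (3): use full 2200 — 3800 kWh to go.
Supplier W at 7: take all 1200 kWh — 2600 still needed.
Supplier Z (10): use full 600 — 2000 kWh to go.
Supplier 5 (15): use full 700 — 1300 kWh to go.
Take 700 from Supplier G at 16 — need 600 more.
Supplier D at 25: take 600 of its 2000 — requirement met.
Cost = 300×2 + 2200×3 + 1200×7 + 600×10 + 700×15 + 700×16 + 600×25 = 58300.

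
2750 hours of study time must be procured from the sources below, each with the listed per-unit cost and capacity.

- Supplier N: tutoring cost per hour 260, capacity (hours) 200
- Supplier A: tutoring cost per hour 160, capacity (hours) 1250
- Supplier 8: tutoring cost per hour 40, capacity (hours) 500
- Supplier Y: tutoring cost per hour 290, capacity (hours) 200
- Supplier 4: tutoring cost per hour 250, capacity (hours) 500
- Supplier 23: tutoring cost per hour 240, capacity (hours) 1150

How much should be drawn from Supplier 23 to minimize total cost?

1000

Fill from the cheapest source first.
Supplier 8 at 40: take all 500 hours — 2250 still needed.
Supplier A at 160: take all 1250 hours — 1000 still needed.
Supplier 23 at 240: take 1000 of its 1150 — requirement met.
Supplier 4, Supplier N, Supplier Y: unused.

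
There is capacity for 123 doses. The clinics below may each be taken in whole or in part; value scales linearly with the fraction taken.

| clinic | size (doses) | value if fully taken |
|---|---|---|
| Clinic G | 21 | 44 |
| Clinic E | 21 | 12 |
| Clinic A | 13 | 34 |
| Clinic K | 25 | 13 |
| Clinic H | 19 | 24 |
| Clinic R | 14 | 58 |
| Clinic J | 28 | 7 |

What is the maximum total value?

187.5

Rank by value-to-size ratio: Clinic R 58/14≈4.14, Clinic A 34/13≈2.62, Clinic G 44/21≈2.1, Clinic H 24/19≈1.26, Clinic E 12/21≈0.571, Clinic K 13/25≈0.52, Clinic J 7/28≈0.25.
Take all of Clinic R (14 doses, value 58) ; 109 doses left.
Clinic A: take in full, 13 doses for value 34 ; 96 left.
Take all of Clinic G (21 doses, value 44) ; 75 doses left.
All 19 doses of Clinic H fit (value 24) ; 56 remain.
Take all of Clinic E (21 doses, value 12) ; 35 doses left.
Take all of Clinic K (25 doses, value 13) ; 10 doses left.
10 doses left: a 10/28 share of Clinic J gives 7×10/28 = 2.5.
Total value = 187.5.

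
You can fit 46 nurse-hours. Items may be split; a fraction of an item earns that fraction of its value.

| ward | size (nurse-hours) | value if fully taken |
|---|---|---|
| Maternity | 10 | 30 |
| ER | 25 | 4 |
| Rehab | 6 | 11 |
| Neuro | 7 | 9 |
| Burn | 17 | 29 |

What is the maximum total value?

Rank by value-to-size ratio: Maternity 30/10≈3, Rehab 11/6≈1.83, Burn 29/17≈1.71, Neuro 9/7≈1.29, ER 4/25≈0.16.
Take all of Maternity (10 nurse-hours, value 30) → 36 nurse-hours left.
All 6 nurse-hours of Rehab fit (value 11) → 30 remain.
Take all of Burn (17 nurse-hours, value 29) → 13 nurse-hours left.
All 7 nurse-hours of Neuro fit (value 9) → 6 remain.
Only 6 nurse-hours remain; take 6/25 of ER for value 4×6/25 = 0.96.
Total value = 79.96.

79.96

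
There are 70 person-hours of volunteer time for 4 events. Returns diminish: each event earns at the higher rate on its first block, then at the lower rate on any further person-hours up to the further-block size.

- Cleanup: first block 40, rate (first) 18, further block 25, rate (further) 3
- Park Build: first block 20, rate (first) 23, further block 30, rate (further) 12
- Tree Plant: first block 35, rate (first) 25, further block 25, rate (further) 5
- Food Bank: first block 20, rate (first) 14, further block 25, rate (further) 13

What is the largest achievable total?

Rank every tier by rate: Tree Plant/first 25 > Park Build/first 23 > Cleanup/first 18 > Food Bank/first 14 > Food Bank/second 13 > Park Build/second 12 > Tree Plant/second 5 > Cleanup/second 3.
Fill Tree Plant first block (35 at 25) → 35 left.
Fill Park Build first block (20 at 23) → 15 left.
15 remain; put them into Cleanup first at 18.
Total = 25×35 + 23×20 + 18×15 = 1605.

1605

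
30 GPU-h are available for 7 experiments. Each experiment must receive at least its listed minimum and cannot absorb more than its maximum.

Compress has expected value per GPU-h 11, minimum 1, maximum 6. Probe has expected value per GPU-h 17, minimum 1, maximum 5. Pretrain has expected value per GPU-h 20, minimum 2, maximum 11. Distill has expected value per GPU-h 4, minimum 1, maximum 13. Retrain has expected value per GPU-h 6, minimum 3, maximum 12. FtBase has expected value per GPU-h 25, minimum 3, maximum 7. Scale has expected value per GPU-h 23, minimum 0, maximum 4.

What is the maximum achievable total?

571

Meeting every minimum uses 1+1+2+1+3+3+0 = 11 GPU-h, leaving 19.
Highest expected value per GPU-h first: FtBase 25 > Scale 23 > Pretrain 20 > Probe 17 > Compress 11 > Retrain 6 > Distill 4.
Give FtBase 4 more to hit its cap of 7 ; 15 left.
Scale takes 4 more to reach its cap of 4 ; 11 left.
Pretrain: +9 to 11 (cap) ; 2 left.
Probe: +2 (room for 4) → 3. Pool exhausted.
Total = 11×1 + 17×3 + 20×11 + 4×1 + 6×3 + 25×7 + 23×4 = 571.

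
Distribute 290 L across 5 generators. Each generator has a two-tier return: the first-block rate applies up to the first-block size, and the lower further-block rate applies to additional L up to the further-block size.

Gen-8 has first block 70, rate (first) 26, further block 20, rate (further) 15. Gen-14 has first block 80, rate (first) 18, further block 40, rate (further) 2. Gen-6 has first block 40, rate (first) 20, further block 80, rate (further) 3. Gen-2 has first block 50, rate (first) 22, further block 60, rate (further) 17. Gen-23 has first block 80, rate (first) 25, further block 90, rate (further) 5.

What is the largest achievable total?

Treat each block as its own option and order by rate: Gen-8/tier1 26 > Gen-23/tier1 25 > Gen-2/tier1 22 > Gen-6/tier1 20 > Gen-14/tier1 18 > Gen-2/tier2 17 > Gen-8/tier2 15 > Gen-23/tier2 5 > Gen-6/tier2 3 > Gen-14/tier2 2.
Gen-8 tier1 at 26: fill all 70 → 220 left.
Gen-23/tier1 (25): +80 → 140 left.
Gen-2 tier1 at 22: fill all 50 → 90 left.
Gen-6/tier1 (20): +40 → 50 left.
Gen-14 tier1 at 18: only 50 left, fill 50.
Total = 26×70 + 25×80 + 22×50 + 20×40 + 18×50 = 6620.

6620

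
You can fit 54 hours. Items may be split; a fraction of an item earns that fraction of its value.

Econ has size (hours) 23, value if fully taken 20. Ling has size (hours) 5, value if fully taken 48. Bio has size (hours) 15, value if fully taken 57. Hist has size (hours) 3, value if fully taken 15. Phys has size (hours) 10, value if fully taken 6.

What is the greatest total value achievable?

Best value per unit of size first: Ling 48/5≈9.6, Hist 15/3≈5, Bio 57/15≈3.8, Econ 20/23≈0.87, Phys 6/10≈0.6.
All 5 hours of Ling fit (value 48) — 49 remain.
All 3 hours of Hist fit (value 15) — 46 remain.
All 15 hours of Bio fit (value 57) — 31 remain.
All 23 hours of Econ fit (value 20) — 8 remain.
Only 8 hours remain; take 8/10 of Phys for value 6×8/10 = 4.8.
Total value = 144.8.

144.8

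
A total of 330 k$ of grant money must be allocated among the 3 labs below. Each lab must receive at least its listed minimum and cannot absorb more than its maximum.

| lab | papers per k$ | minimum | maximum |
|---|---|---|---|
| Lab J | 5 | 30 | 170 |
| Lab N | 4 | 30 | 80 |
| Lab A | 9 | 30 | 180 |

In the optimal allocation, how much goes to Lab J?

Meeting every minimum uses 30+30+30 = 90 k$, leaving 240.
Order the labs by papers per k$: Lab A 9 > Lab J 5 > Lab N 4.
Give Lab A 150 more to hit its cap of 180 ; 90 left.
Lab J has room for 140 more but only 90 remain, so it gets 120.

120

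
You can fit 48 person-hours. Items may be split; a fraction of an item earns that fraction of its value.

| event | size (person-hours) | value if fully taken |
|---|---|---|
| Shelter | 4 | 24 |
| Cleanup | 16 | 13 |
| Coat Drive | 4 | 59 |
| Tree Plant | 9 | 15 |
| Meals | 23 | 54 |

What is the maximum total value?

158.5

Best value per unit of size first: Coat Drive 59/4≈14.8, Shelter 24/4≈6, Meals 54/23≈2.35, Tree Plant 15/9≈1.67, Cleanup 13/16≈0.812.
All 4 person-hours of Coat Drive fit (value 59) ; 44 remain.
Take all of Shelter (4 person-hours, value 24) ; 40 person-hours left.
Take all of Meals (23 person-hours, value 54) ; 17 person-hours left.
All 9 person-hours of Tree Plant fit (value 15) ; 8 remain.
Only 8 person-hours remain; take 8/16 of Cleanup for value 13×8/16 = 6.5.
Total value = 158.5.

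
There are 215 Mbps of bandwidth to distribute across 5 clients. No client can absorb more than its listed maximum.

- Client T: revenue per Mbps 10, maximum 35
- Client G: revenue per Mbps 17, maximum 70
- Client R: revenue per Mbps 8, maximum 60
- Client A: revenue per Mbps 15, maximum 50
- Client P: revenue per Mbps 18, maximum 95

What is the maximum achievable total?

Rank by revenue per Mbps: Client P 18 > Client G 17 > Client A 15 > Client T 10 > Client R 8.
Give Client P 95 to hit its cap of 95 ; 120 left.
Client G takes 70 to reach its cap of 70 ; 50 left.
Client A: +50 to 50 (cap) ; 0 left.
Total = 17×70 + 15×50 + 18×95 = 3650.

3650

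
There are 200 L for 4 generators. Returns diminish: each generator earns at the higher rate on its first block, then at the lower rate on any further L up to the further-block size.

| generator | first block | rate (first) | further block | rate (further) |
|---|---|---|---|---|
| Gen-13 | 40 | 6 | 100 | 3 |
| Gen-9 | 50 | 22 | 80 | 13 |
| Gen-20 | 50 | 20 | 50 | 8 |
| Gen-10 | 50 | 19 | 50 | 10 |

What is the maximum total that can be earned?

3700

Order all 8 blocks by rate: Gen-9/first 22 > Gen-20/first 20 > Gen-10/first 19 > Gen-9/second 13 > Gen-10/second 10 > Gen-20/second 8 > Gen-13/first 6 > Gen-13/second 3.
Gen-9 first at 22: fill all 50 → 150 left.
Gen-20 first at 20: fill all 50 → 100 left.
Gen-10/first (19): +50 → 50 left.
50 remain; put them into Gen-9 second at 13.
Total = 22×50 + 20×50 + 19×50 + 13×50 = 3700.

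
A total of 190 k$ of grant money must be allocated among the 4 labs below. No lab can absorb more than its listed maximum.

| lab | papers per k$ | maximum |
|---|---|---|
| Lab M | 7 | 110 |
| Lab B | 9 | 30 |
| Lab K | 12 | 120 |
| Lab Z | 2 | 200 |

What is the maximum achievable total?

Highest papers per k$ first: Lab K 12 > Lab B 9 > Lab M 7 > Lab Z 2.
Lab K takes 120 to reach its cap of 120 → 70 left.
Give Lab B 30 to hit its cap of 30 → 40 left.
Only 40 left; Lab M takes them to reach 40.
Total = 7×40 + 9×30 + 12×120 = 1990.

1990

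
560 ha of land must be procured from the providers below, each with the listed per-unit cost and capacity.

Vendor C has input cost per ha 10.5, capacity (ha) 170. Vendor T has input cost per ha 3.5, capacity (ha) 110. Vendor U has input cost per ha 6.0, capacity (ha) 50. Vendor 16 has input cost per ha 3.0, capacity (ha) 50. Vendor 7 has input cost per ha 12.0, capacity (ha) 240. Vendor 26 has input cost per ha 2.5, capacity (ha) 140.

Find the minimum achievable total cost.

Use providers in increasing cost order.
Vendor 26 (2.5): use full 140 ; 420 ha to go.
Take 50 from Vendor 16 at 3.0 ; need 370 more.
Take 110 from Vendor T at 3.5 ; need 260 more.
Take 50 from Vendor U at 6.0 ; need 210 more.
Vendor C at 10.5: take all 170 ha ; 40 still needed.
Take 40 from Vendor 7 at 12.0 to finish.
Cost = 140×2.5 + 50×3.0 + 110×3.5 + 50×6.0 + 170×10.5 + 40×12.0 = 3450.

3450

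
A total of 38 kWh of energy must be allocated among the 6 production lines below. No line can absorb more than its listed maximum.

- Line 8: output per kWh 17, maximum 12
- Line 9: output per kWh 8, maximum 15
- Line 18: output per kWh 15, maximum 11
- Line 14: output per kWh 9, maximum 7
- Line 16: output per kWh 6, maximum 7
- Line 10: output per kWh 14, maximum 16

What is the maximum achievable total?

579

Order the production lines by output per kWh: Line 8 17 > Line 18 15 > Line 10 14 > Line 14 9 > Line 9 8 > Line 16 6.
Line 8: +12 to 12 (cap) — 26 left.
Line 18 takes 11 to reach its cap of 11 — 15 left.
Line 10 has room for 16 but only 15 remain, so it gets 15.
Total = 17×12 + 15×11 + 14×15 = 579.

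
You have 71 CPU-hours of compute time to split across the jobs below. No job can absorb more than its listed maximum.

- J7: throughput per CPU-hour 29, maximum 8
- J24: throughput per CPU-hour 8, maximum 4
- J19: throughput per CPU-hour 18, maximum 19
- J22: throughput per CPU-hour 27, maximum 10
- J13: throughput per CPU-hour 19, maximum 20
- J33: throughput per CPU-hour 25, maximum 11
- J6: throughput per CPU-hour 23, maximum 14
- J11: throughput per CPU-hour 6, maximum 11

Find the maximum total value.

Rank by throughput per CPU-hour: J7 29 > J22 27 > J33 25 > J6 23 > J13 19 > J19 18 > J24 8 > J11 6.
J7: +8 to 8 (cap) ; 63 left.
J22: +10 to 10 (cap) ; 53 left.
Give J33 11 to hit its cap of 11 ; 42 left.
J6: +14 to 14 (cap) ; 28 left.
Give J13 20 to hit its cap of 20 ; 8 left.
Only 8 left; J19 takes them to reach 8.
Total = 29×8 + 18×8 + 27×10 + 19×20 + 25×11 + 23×14 = 1623.

1623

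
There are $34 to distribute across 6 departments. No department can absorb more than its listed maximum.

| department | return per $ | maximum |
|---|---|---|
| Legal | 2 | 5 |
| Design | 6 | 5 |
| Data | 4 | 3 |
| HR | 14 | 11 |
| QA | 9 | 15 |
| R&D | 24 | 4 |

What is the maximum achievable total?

409

Highest return per $ first: R&D 24 > HR 14 > QA 9 > Design 6 > Data 4 > Legal 2.
Give R&D 4 to hit its cap of 4 → 30 left.
HR takes 11 to reach its cap of 11 → 19 left.
QA takes 15 to reach its cap of 15 → 4 left.
Design: +4 (room for 5) → 4. Pool exhausted.
Total = 6×4 + 14×11 + 9×15 + 24×4 = 409.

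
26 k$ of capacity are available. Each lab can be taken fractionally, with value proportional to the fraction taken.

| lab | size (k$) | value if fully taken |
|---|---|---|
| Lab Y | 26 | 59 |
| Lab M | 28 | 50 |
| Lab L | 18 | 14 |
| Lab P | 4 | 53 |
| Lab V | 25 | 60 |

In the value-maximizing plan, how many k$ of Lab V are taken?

Sort by value density: Lab P 53/4≈13.2, Lab V 60/25≈2.4, Lab Y 59/26≈2.27, Lab M 50/28≈1.79, Lab L 14/18≈0.778.
Take all of Lab P (4 k$, value 53) → 22 k$ left.
Only 22 k$ remain; take 22/25 of Lab V for value 60×22/25 = 52.8.

22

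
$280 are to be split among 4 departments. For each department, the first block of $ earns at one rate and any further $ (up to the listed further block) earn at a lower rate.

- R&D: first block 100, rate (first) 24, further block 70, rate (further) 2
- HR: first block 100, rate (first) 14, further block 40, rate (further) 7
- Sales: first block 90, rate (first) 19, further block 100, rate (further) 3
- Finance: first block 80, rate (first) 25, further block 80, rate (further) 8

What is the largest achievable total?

Order all 8 blocks by rate: Finance/T1 25 > R&D/T1 24 > Sales/T1 19 > HR/T1 14 > Finance/T2 8 > HR/T2 7 > Sales/T2 3 > R&D/T2 2.
Finance T1 at 25: fill all 80 → 200 left.
Fill R&D T1 block (100 at 24) → 100 left.
Sales/T1 (19): +90 → 10 left.
10 remain; put them into HR T1 at 14.
Total = 25×80 + 24×100 + 19×90 + 14×10 = 6250.

6250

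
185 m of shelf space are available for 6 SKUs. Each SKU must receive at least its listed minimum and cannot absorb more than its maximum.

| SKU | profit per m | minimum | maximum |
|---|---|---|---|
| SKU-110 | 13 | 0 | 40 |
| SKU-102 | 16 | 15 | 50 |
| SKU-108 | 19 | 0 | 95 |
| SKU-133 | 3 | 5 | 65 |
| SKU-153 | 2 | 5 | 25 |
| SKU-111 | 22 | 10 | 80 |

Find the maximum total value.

Meeting every minimum uses 0+15+0+5+5+10 = 35 m, leaving 150.
Rank by profit per m: SKU-111 22 > SKU-108 19 > SKU-102 16 > SKU-110 13 > SKU-133 3 > SKU-153 2.
Give SKU-111 70 more to hit its cap of 80 ; 80 left.
SKU-108 has room for 95 more but only 80 remain, so it gets 80.
Total = 16×15 + 19×80 + 3×5 + 2×5 + 22×80 = 3545.

3545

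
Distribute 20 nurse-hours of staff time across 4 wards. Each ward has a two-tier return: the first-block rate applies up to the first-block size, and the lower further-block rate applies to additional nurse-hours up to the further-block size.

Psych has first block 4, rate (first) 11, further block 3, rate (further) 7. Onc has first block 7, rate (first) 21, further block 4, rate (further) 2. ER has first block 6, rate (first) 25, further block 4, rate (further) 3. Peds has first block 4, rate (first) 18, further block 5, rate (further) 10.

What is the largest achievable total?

Treat each block as its own option and order by rate: ER/tier1 25 > Onc/tier1 21 > Peds/tier1 18 > Psych/tier1 11 > Peds/tier2 10 > Psych/tier2 7 > ER/tier2 3 > Onc/tier2 2.
ER/tier1 (25): +6 — 14 left.
Fill Onc tier1 block (7 at 21) — 7 left.
Peds tier1 at 18: fill all 4 — 3 left.
3 remain; put them into Psych tier1 at 11.
Total = 25×6 + 21×7 + 18×4 + 11×3 = 402.

402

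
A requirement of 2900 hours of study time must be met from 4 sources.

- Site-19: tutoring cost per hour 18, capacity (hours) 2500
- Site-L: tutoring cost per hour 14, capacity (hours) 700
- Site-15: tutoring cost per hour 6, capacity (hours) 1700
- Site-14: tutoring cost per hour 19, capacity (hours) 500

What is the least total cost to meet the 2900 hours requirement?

29000

Use sources in increasing cost order.
Take 1700 from Site-15 at 6 ; need 1200 more.
Take 700 from Site-L at 14 ; need 500 more.
Site-19 at 18: take 500 of its 2500 ; requirement met.
Site-14: unused.
Cost = 1700×6 + 700×14 + 500×18 = 29000.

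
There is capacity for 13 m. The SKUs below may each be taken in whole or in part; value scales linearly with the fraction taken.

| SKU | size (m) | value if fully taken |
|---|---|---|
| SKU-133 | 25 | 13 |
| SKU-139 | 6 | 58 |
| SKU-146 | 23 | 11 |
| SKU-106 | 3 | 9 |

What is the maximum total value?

Best value per unit of size first: SKU-139 58/6≈9.67, SKU-106 9/3≈3, SKU-133 13/25≈0.52, SKU-146 11/23≈0.478.
All 6 m of SKU-139 fit (value 58) — 7 remain.
All 3 m of SKU-106 fit (value 9) — 4 remain.
Only 4 m remain; take 4/25 of SKU-133 for value 13×4/25 = 2.08.
Total value = 69.08.

69.08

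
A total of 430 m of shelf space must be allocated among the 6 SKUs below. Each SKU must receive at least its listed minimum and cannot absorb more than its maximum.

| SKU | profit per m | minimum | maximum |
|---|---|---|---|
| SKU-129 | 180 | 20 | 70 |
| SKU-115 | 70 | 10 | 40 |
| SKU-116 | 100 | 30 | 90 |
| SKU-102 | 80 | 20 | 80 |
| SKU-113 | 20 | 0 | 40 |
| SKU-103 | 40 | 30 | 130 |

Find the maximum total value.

36400

Meeting every minimum uses 20+10+30+20+0+30 = 110 m, leaving 320.
Rank by profit per m: SKU-129 180 > SKU-116 100 > SKU-102 80 > SKU-115 70 > SKU-103 40 > SKU-113 20.
SKU-129: +50 to 70 (cap) ; 270 left.
SKU-116: +60 to 90 (cap) ; 210 left.
Give SKU-102 60 more to hit its cap of 80 ; 150 left.
SKU-115: +30 to 40 (cap) ; 120 left.
SKU-103 takes 100 more to reach its cap of 130 ; 20 left.
SKU-113: +20 (room for 40) → 20. Pool exhausted.
Total = 180×70 + 70×40 + 100×90 + 80×80 + 20×20 + 40×130 = 36400.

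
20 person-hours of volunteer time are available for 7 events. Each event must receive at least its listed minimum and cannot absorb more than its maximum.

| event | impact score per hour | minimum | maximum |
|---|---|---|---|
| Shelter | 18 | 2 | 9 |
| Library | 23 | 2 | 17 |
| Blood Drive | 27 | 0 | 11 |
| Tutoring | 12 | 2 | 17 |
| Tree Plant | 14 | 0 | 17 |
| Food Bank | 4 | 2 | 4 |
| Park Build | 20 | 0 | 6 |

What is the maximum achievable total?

Meeting every minimum uses 2+2+0+2+0+2+0 = 8 person-hours, leaving 12.
Rank by impact score per hour: Blood Drive 27 > Library 23 > Park Build 20 > Shelter 18 > Tree Plant 14 > Tutoring 12 > Food Bank 4.
Give Blood Drive 11 more to hit its cap of 11 → 1 left.
Library has room for 15 more but only 1 remain, so it gets 3.
Total = 18×2 + 23×3 + 27×11 + 12×2 + 4×2 = 434.

434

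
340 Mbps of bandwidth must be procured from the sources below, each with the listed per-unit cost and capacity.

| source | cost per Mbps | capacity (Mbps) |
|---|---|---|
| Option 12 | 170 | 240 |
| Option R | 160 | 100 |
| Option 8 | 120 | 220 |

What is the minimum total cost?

Cheapest first:
Option 8 (120): use full 220 → 120 Mbps to go.
Take 100 from Option R at 160 → need 20 more.
Option 12 at 170: take 20 of its 240 → requirement met.
Cost = 220×120 + 100×160 + 20×170 = 45800.

45800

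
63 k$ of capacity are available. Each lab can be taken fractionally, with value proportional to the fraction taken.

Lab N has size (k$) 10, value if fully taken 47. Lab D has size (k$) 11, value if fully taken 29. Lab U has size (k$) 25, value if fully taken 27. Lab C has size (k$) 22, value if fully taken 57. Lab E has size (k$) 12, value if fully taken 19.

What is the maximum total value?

Best value per unit of size first: Lab N 47/10≈4.7, Lab D 29/11≈2.64, Lab C 57/22≈2.59, Lab E 19/12≈1.58, Lab U 27/25≈1.08.
Take all of Lab N (10 k$, value 47) → 53 k$ left.
All 11 k$ of Lab D fit (value 29) → 42 remain.
All 22 k$ of Lab C fit (value 57) → 20 remain.
Lab E: take in full, 12 k$ for value 19 → 8 left.
Fill the last 8 k$ with part of Lab U: 8/25 of it earns 8.64.
Total value = 160.64.

160.64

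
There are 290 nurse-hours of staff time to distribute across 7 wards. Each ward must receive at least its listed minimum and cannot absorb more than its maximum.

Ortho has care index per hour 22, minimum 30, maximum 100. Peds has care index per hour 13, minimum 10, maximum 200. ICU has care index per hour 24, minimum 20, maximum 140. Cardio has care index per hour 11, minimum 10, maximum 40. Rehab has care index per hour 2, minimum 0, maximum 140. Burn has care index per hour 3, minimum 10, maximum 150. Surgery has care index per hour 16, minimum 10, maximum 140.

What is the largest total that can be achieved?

6150

Meeting every minimum uses 30+10+20+10+0+10+10 = 90 nurse-hours, leaving 200.
Highest care index per hour first: ICU 24 > Ortho 22 > Surgery 16 > Peds 13 > Cardio 11 > Burn 3 > Rehab 2.
ICU takes 120 more to reach its cap of 140 → 80 left.
Ortho: +70 to 100 (cap) → 10 left.
Surgery has room for 130 more but only 10 remain, so it gets 20.
Total = 22×100 + 13×10 + 24×140 + 11×10 + 3×10 + 16×20 = 6150.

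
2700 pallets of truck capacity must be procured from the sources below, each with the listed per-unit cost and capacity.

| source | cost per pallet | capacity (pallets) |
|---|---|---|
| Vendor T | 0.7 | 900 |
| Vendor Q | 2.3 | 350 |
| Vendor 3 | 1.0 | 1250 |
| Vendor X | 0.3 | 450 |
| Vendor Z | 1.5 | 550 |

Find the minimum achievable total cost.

Cheapest first:
Vendor X (0.3): use full 450 — 2250 pallets to go.
Vendor T at 0.7: take all 900 pallets — 1350 still needed.
Vendor 3 (1.0): use full 1250 — 100 pallets to go.
Vendor Z at 1.5: take 100 of its 550 — requirement met.
Vendor Q: unused.
Cost = 450×0.3 + 900×0.7 + 1250×1.0 + 100×1.5 = 2165.

2165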